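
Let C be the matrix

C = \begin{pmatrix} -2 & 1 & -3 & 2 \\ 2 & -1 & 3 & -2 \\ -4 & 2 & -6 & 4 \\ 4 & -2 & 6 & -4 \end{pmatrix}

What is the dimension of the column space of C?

Row reduce to echelon form.
R2 ← R2 + R1: [0, 0, 0, 0]
R3 ← R3 − (2)·R1: [0, 0, 0, 0]
R4 ← R4 + (2)·R1: [0, 0, 0, 0]
Echelon form has 1 nonzero row, so rank(C) = 1.
The column space has dimension equal to the rank: 1.

1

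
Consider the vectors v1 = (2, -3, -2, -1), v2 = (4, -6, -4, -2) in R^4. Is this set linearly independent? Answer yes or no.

Form the matrix with these vectors as rows and row reduce.
R2 ← R2 − (2)·R1: [0, 0, 0, 0]
1 nonzero row, so the 2 vectors span a space of dimension 1.
Since 1 < 2, the vectors are linearly dependent.

no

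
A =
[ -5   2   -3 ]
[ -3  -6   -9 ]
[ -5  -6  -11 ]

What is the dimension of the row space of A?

2

Row reduce to echelon form.
R2 ← R2 − (3/5)·R1: [0, -36/5, -36/5]
R3 ← R3 − R1: [0, -8, -8]
R3 ← R3 − (10/9)·R2: [0, 0, 0]
Echelon form has 2 nonzero rows, so rank(A) = 2.
The row space has dimension equal to the rank: 2.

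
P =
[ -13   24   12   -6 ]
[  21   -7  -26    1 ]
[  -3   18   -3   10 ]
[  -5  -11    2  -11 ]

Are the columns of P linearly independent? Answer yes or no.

Row reduce P to echelon form.
R2 ← R2 + (21/13)·R1: [0, 413/13, -86/13, -113/13]
R3 ← R3 − (3/13)·R1: [0, 162/13, -75/13, 148/13]
R4 ← R4 − (5/13)·R1: [0, -263/13, -34/13, -113/13]
R3 ← R3 − (162/413)·R2: [0, 0, -1311/413, 6110/413]
R4 ← R4 + (263/413)·R2: [0, 0, -2820/413, -5876/413]
R4 ← R4 − (940/437)·R3: [0, 0, 0, -20124/437]
4 pivots among 4 columns.
Every column is a pivot column, so the columns are linearly independent.

yes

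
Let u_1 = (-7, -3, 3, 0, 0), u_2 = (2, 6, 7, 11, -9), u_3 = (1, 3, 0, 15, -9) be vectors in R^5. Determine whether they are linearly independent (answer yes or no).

Form the matrix with these vectors as rows and row reduce.
R2 ← R2 + (2/7)·R1: [0, 36/7, 55/7, 11, -9]
R3 ← R3 + (1/7)·R1: [0, 18/7, 3/7, 15, -9]
R3 ← R3 − (1/2)·R2: [0, 0, -7/2, 19/2, -9/2]
3 nonzero rows, so the 3 vectors span a space of dimension 3.
Since 3 = 3, the vectors are linearly independent.

yes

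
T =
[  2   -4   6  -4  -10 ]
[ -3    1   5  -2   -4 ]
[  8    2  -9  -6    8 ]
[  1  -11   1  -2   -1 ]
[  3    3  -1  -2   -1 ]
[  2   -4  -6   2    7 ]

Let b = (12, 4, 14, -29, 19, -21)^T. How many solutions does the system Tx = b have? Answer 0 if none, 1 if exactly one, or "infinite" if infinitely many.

1

Row reduce the augmented matrix [T | b].
R2 ← R2 + (3/2)·R1: [0, -5, 14, -8, -19, 22]
R3 ← R3 − (4)·R1: [0, 18, -33, 10, 48, -34]
R4 ← R4 − (1/2)·R1: [0, -9, -2, 0, 4, -35]
R5 ← R5 − (3/2)·R1: [0, 9, -10, 4, 14, 1]
R6 ← R6 − R1: [0, 0, -12, 6, 17, -33]
R3 ← R3 + (18/5)·R2: [0, 0, 87/5, -94/5, -102/5, 226/5]
R4 ← R4 − (9/5)·R2: [0, 0, -136/5, 72/5, 191/5, -373/5]
R5 ← R5 + (9/5)·R2: [0, 0, 76/5, -52/5, -101/5, 203/5]
R4 ← R4 + (136/87)·R3: [0, 0, 0, -1304/87, 183/29, -343/87]
R5 ← R5 − (76/87)·R3: [0, 0, 0, 524/87, -69/29, 97/87]
R6 ← R6 + (20/29)·R3: [0, 0, 0, -202/29, 85/29, -53/29]
R5 ← R5 + (131/326)·R4: [0, 0, 0, 0, 51/326, -153/326]
R6 ← R6 − (303/652)·R4: [0, 0, 0, 0, -1/652, 3/652]
R6 ← R6 + (1/102)·R5: [0, 0, 0, 0, 0, 0]
The echelon form has 5 nonzero rows, and every pivot lies in the first 5 columns, so rank(T) = rank([T|b]) = 5.
The system is consistent.
rank = 5 = number of unknowns, so the solution is unique.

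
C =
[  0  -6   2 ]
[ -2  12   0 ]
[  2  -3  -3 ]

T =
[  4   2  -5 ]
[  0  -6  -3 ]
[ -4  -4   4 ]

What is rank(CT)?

First compute CT:
[[ -8,  28,  26],
 [ -8, -76, -26],
 [ 20,  34, -13]]
Now row reduce the product.
R2 ← R2 − R1: [0, -104, -52]
R3 ← R3 + (5/2)·R1: [0, 104, 52]
R3 ← R3 + R2: [0, 0, 0]
2 nonzero rows, so rank(CT) = 2.

2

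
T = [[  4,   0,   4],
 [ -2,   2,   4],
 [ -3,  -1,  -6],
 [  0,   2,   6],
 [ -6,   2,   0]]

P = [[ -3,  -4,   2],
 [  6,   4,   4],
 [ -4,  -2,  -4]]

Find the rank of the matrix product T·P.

First compute TP:
[[-28, -24,  -8],
 [  2,   8, -12],
 [ 27,  20,  14],
 [-12,  -4, -16],
 [ 30,  32,  -4]]
Now row reduce the product.
R2 ← R2 + (1/14)·R1: [0, 44/7, -88/7]
R3 ← R3 + (27/28)·R1: [0, -22/7, 44/7]
R4 ← R4 − (3/7)·R1: [0, 44/7, -88/7]
R5 ← R5 + (15/14)·R1: [0, 44/7, -88/7]
R3 ← R3 + (1/2)·R2: [0, 0, 0]
R4 ← R4 − R2: [0, 0, 0]
R5 ← R5 − R2: [0, 0, 0]
2 nonzero rows, so rank(TP) = 2.

2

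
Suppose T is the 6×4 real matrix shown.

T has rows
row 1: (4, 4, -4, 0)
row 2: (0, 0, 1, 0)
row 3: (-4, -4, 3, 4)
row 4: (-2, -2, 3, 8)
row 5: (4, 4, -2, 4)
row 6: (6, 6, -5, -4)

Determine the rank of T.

Row reduce to echelon form.
R3 ← R3 + R1: [0, 0, -1, 4]
R4 ← R4 + (1/2)·R1: [0, 0, 1, 8]
R5 ← R5 − R1: [0, 0, 2, 4]
R6 ← R6 − (3/2)·R1: [0, 0, 1, -4]
R3 ← R3 + R2: [0, 0, 0, 4]
R4 ← R4 − R2: [0, 0, 0, 8]
R5 ← R5 − (2)·R2: [0, 0, 0, 4]
R6 ← R6 − R2: [0, 0, 0, -4]
R4 ← R4 − (2)·R3: [0, 0, 0, 0]
R5 ← R5 − R3: [0, 0, 0, 0]
R6 ← R6 + R3: [0, 0, 0, 0]
Echelon form has 3 nonzero rows, so rank(T) = 3.

3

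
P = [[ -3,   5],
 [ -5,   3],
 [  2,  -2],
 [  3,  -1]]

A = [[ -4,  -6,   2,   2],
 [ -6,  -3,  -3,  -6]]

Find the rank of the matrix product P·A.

2

First compute PA:
[[-18,   3, -21, -36],
 [  2,  21, -19, -28],
 [  4,  -6,  10,  16],
 [ -6, -15,   9,  12]]
Now row reduce the product.
R2 ← R2 + (1/9)·R1: [0, 64/3, -64/3, -32]
R3 ← R3 + (2/9)·R1: [0, -16/3, 16/3, 8]
R4 ← R4 − (1/3)·R1: [0, -16, 16, 24]
R3 ← R3 + (1/4)·R2: [0, 0, 0, 0]
R4 ← R4 + (3/4)·R2: [0, 0, 0, 0]
2 nonzero rows, so rank(PA) = 2.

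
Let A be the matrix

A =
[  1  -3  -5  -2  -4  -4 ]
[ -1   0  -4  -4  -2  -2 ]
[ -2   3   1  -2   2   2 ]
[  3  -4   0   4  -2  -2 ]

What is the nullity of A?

Row reduce to echelon form.
R2 ← R2 + R1: [0, -3, -9, -6, -6, -6]
R3 ← R3 + (2)·R1: [0, -3, -9, -6, -6, -6]
R4 ← R4 − (3)·R1: [0, 5, 15, 10, 10, 10]
R3 ← R3 − R2: [0, 0, 0, 0, 0, 0]
R4 ← R4 + (5/3)·R2: [0, 0, 0, 0, 0, 0]
2 nonzero rows, so rank(A) = 2.
A has 6 columns; by rank–nullity, nullity = 6 − 2 = 4.

4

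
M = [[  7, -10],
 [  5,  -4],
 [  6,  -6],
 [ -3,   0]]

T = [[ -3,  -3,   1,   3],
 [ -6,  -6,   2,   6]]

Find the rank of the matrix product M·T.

1

First compute MT:
[[ 39,  39, -13, -39],
 [  9,   9,  -3,  -9],
 [ 18,  18,  -6, -18],
 [  9,   9,  -3,  -9]]
Now row reduce the product.
R2 ← R2 − (3/13)·R1: [0, 0, 0, 0]
R3 ← R3 − (6/13)·R1: [0, 0, 0, 0]
R4 ← R4 − (3/13)·R1: [0, 0, 0, 0]
1 nonzero row, so rank(MT) = 1.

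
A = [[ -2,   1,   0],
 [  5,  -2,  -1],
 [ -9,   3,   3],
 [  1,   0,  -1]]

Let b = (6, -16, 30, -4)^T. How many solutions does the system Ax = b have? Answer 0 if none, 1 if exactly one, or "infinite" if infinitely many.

Row reduce the augmented matrix [A | b].
R2 ← R2 + (5/2)·R1: [0, 1/2, -1, -1]
R3 ← R3 − (9/2)·R1: [0, -3/2, 3, 3]
R4 ← R4 + (1/2)·R1: [0, 1/2, -1, -1]
R3 ← R3 + (3)·R2: [0, 0, 0, 0]
R4 ← R4 − R2: [0, 0, 0, 0]
The echelon form has 2 nonzero rows, and every pivot lies in the first 3 columns, so rank(A) = rank([A|b]) = 2.
The system is consistent.
rank = 2 < 3 unknowns, so there are infinitely many solutions.

infinite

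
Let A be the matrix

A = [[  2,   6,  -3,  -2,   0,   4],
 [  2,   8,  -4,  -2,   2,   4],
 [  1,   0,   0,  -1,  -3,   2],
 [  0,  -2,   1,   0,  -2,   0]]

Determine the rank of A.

Row reduce to echelon form.
R2 ← R2 − R1: [0, 2, -1, 0, 2, 0]
R3 ← R3 − (1/2)·R1: [0, -3, 3/2, 0, -3, 0]
R3 ← R3 + (3/2)·R2: [0, 0, 0, 0, 0, 0]
R4 ← R4 + R2: [0, 0, 0, 0, 0, 0]
Echelon form has 2 nonzero rows, so rank(A) = 2.

2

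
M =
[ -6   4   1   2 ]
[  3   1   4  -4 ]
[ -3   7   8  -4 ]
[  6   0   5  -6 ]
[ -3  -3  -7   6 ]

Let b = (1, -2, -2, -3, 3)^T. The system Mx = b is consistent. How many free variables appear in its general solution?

2

Row reduce the augmented matrix [M | b].
R2 ← R2 + (1/2)·R1: [0, 3, 9/2, -3, -3/2]
R3 ← R3 − (1/2)·R1: [0, 5, 15/2, -5, -5/2]
R4 ← R4 + R1: [0, 4, 6, -4, -2]
R5 ← R5 − (1/2)·R1: [0, -5, -15/2, 5, 5/2]
R3 ← R3 − (5/3)·R2: [0, 0, 0, 0, 0]
R4 ← R4 − (4/3)·R2: [0, 0, 0, 0, 0]
R5 ← R5 + (5/3)·R2: [0, 0, 0, 0, 0]
The echelon form has 2 nonzero rows, and every pivot lies in the first 4 columns, so rank(M) = rank([M|b]) = 2.
The system is consistent.
Free variables = (unknowns) − (rank) = 4 − 2 = 2.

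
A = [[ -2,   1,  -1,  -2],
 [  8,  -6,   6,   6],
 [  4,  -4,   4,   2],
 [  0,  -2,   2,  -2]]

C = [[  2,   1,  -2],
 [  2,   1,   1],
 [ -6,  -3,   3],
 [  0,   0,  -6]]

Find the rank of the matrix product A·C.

First compute AC:
[[  4,   2,  14],
 [-32, -16, -40],
 [-24, -12, -12],
 [-16,  -8,  16]]
Now row reduce the product.
R2 ← R2 + (8)·R1: [0, 0, 72]
R3 ← R3 + (6)·R1: [0, 0, 72]
R4 ← R4 + (4)·R1: [0, 0, 72]
R3 ← R3 − R2: [0, 0, 0]
R4 ← R4 − R2: [0, 0, 0]
2 nonzero rows, so rank(AC) = 2.

2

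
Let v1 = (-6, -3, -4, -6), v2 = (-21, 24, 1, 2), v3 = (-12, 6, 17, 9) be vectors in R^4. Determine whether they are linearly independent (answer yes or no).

Form the matrix with these vectors as rows and row reduce.
R2 ← R2 − (7/2)·R1: [0, 69/2, 15, 23]
R3 ← R3 − (2)·R1: [0, 12, 25, 21]
R3 ← R3 − (8/23)·R2: [0, 0, 455/23, 13]
3 nonzero rows, so the 3 vectors span a space of dimension 3.
Since 3 = 3, the vectors are linearly independent.

yes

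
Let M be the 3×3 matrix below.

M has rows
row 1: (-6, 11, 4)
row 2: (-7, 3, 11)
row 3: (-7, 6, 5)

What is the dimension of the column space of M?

3

Row reduce to echelon form.
R2 ← R2 − (7/6)·R1: [0, -59/6, 19/3]
R3 ← R3 − (7/6)·R1: [0, -41/6, 1/3]
R3 ← R3 − (41/59)·R2: [0, 0, -240/59]
Echelon form has 3 nonzero rows, so rank(M) = 3.
The column space has dimension equal to the rank: 3.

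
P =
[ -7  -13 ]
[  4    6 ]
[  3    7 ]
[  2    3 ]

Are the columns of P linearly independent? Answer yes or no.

yes

Row reduce P to echelon form.
R2 ← R2 + (4/7)·R1: [0, -10/7]
R3 ← R3 + (3/7)·R1: [0, 10/7]
R4 ← R4 + (2/7)·R1: [0, -5/7]
R3 ← R3 + R2: [0, 0]
R4 ← R4 − (1/2)·R2: [0, 0]
2 pivots among 2 columns.
Every column is a pivot column, so the columns are linearly independent.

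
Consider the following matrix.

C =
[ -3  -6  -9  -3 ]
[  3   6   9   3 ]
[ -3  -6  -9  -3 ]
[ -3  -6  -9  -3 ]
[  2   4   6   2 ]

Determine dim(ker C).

Row reduce to echelon form.
R2 ← R2 + R1: [0, 0, 0, 0]
R3 ← R3 − R1: [0, 0, 0, 0]
R4 ← R4 − R1: [0, 0, 0, 0]
R5 ← R5 + (2/3)·R1: [0, 0, 0, 0]
1 nonzero row, so rank(C) = 1.
C has 4 columns; by rank–nullity, nullity = 4 − 1 = 3.

3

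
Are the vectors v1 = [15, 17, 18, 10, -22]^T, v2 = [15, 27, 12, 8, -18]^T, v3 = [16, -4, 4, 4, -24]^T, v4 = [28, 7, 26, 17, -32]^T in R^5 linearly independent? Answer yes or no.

yes

Form the matrix with these vectors as rows and row reduce.
R2 ← R2 − R1: [0, 10, -6, -2, 4]
R3 ← R3 − (16/15)·R1: [0, -332/15, -76/5, -20/3, -8/15]
R4 ← R4 − (28/15)·R1: [0, -371/15, -38/5, -5/3, 136/15]
R3 ← R3 + (166/75)·R2: [0, 0, -712/25, -832/75, 208/25]
R4 ← R4 + (371/150)·R2: [0, 0, -561/25, -496/75, 474/25]
R4 ← R4 − (561/712)·R3: [0, 0, 0, 568/267, 1104/89]
4 nonzero rows, so the 4 vectors span a space of dimension 4.
Since 4 = 4, the vectors are linearly independent.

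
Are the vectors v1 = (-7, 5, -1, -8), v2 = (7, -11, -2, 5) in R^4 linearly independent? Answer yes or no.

Form the matrix with these vectors as rows and row reduce.
R2 ← R2 + R1: [0, -6, -3, -3]
2 nonzero rows, so the 2 vectors span a space of dimension 2.
Since 2 = 2, the vectors are linearly independent.

yes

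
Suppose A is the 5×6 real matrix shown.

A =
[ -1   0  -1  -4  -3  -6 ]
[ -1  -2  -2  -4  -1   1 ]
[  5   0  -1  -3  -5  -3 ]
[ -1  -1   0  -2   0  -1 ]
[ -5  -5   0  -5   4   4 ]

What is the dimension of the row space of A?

Row reduce to echelon form.
R2 ← R2 − R1: [0, -2, -1, 0, 2, 7]
R3 ← R3 + (5)·R1: [0, 0, -6, -23, -20, -33]
R4 ← R4 − R1: [0, -1, 1, 2, 3, 5]
R5 ← R5 − (5)·R1: [0, -5, 5, 15, 19, 34]
R4 ← R4 − (1/2)·R2: [0, 0, 3/2, 2, 2, 3/2]
R5 ← R5 − (5/2)·R2: [0, 0, 15/2, 15, 14, 33/2]
R4 ← R4 + (1/4)·R3: [0, 0, 0, -15/4, -3, -27/4]
R5 ← R5 + (5/4)·R3: [0, 0, 0, -55/4, -11, -99/4]
R5 ← R5 − (11/3)·R4: [0, 0, 0, 0, 0, 0]
Echelon form has 4 nonzero rows, so rank(A) = 4.
The row space has dimension equal to the rank: 4.

4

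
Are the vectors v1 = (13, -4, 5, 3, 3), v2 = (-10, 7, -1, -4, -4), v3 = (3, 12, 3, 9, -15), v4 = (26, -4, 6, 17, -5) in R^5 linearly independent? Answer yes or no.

no

Form the matrix with these vectors as rows and row reduce.
R2 ← R2 + (10/13)·R1: [0, 51/13, 37/13, -22/13, -22/13]
R3 ← R3 − (3/13)·R1: [0, 168/13, 24/13, 108/13, -204/13]
R4 ← R4 − (2)·R1: [0, 4, -4, 11, -11]
R3 ← R3 − (56/17)·R2: [0, 0, -128/17, 236/17, -172/17]
R4 ← R4 − (52/51)·R2: [0, 0, -352/51, 649/51, -473/51]
R4 ← R4 − (11/12)·R3: [0, 0, 0, 0, 0]
3 nonzero rows, so the 4 vectors span a space of dimension 3.
Since 3 < 4, the vectors are linearly dependent.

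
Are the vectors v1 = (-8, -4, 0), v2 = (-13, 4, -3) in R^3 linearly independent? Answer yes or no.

Form the matrix with these vectors as rows and row reduce.
R2 ← R2 − (13/8)·R1: [0, 21/2, -3]
2 nonzero rows, so the 2 vectors span a space of dimension 2.
Since 2 = 2, the vectors are linearly independent.

yes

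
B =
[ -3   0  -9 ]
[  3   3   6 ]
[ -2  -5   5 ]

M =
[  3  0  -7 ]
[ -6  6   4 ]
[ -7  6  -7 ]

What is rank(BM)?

First compute BM:
[[ 54, -54,  84],
 [-51,  54, -51],
 [-11,   0, -41]]
Now row reduce the product.
R2 ← R2 + (17/18)·R1: [0, 3, 85/3]
R3 ← R3 + (11/54)·R1: [0, -11, -215/9]
R3 ← R3 + (11/3)·R2: [0, 0, 80]
3 nonzero rows, so rank(BM) = 3.

3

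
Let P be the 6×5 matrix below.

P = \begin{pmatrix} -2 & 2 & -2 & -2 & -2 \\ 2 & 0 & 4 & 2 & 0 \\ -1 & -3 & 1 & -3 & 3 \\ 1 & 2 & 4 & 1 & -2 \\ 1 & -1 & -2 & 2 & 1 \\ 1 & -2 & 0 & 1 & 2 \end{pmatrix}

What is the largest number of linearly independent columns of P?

3

Row reduce to echelon form.
R2 ← R2 + R1: [0, 2, 2, 0, -2]
R3 ← R3 − (1/2)·R1: [0, -4, 2, -2, 4]
R4 ← R4 + (1/2)·R1: [0, 3, 3, 0, -3]
R5 ← R5 + (1/2)·R1: [0, 0, -3, 1, 0]
R6 ← R6 + (1/2)·R1: [0, -1, -1, 0, 1]
R3 ← R3 + (2)·R2: [0, 0, 6, -2, 0]
R4 ← R4 − (3/2)·R2: [0, 0, 0, 0, 0]
R6 ← R6 + (1/2)·R2: [0, 0, 0, 0, 0]
R5 ← R5 + (1/2)·R3: [0, 0, 0, 0, 0]
Echelon form has 3 nonzero rows, so rank(P) = 3.
The rank gives the maximum number of linearly independent columns: 3.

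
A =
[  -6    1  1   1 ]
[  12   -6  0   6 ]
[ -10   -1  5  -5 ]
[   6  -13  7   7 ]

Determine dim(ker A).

0

Row reduce to echelon form.
R2 ← R2 + (2)·R1: [0, -4, 2, 8]
R3 ← R3 − (5/3)·R1: [0, -8/3, 10/3, -20/3]
R4 ← R4 + R1: [0, -12, 8, 8]
R3 ← R3 − (2/3)·R2: [0, 0, 2, -12]
R4 ← R4 − (3)·R2: [0, 0, 2, -16]
R4 ← R4 − R3: [0, 0, 0, -4]
4 nonzero rows, so rank(A) = 4.
A has 4 columns; by rank–nullity, nullity = 4 − 4 = 0.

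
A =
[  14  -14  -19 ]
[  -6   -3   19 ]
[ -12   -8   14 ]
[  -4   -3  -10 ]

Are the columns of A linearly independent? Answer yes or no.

Row reduce A to echelon form.
R2 ← R2 + (3/7)·R1: [0, -9, 76/7]
R3 ← R3 + (6/7)·R1: [0, -20, -16/7]
R4 ← R4 + (2/7)·R1: [0, -7, -108/7]
R3 ← R3 − (20/9)·R2: [0, 0, -1664/63]
R4 ← R4 − (7/9)·R2: [0, 0, -1504/63]
R4 ← R4 − (47/52)·R3: [0, 0, 0]
3 pivots among 3 columns.
Every column is a pivot column, so the columns are linearly independent.

yes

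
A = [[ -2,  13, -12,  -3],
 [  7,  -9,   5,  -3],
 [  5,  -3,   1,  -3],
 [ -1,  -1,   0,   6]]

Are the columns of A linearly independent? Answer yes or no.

Row reduce A to echelon form.
R2 ← R2 + (7/2)·R1: [0, 73/2, -37, -27/2]
R3 ← R3 + (5/2)·R1: [0, 59/2, -29, -21/2]
R4 ← R4 − (1/2)·R1: [0, -15/2, 6, 15/2]
R3 ← R3 − (59/73)·R2: [0, 0, 66/73, 30/73]
R4 ← R4 + (15/73)·R2: [0, 0, -117/73, 345/73]
R4 ← R4 + (39/22)·R3: [0, 0, 0, 60/11]
4 pivots among 4 columns.
Every column is a pivot column, so the columns are linearly independent.

yes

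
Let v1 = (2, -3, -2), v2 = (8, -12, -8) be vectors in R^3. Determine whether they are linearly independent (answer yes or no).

Form the matrix with these vectors as rows and row reduce.
R2 ← R2 − (4)·R1: [0, 0, 0]
1 nonzero row, so the 2 vectors span a space of dimension 1.
Since 1 < 2, the vectors are linearly dependent.

no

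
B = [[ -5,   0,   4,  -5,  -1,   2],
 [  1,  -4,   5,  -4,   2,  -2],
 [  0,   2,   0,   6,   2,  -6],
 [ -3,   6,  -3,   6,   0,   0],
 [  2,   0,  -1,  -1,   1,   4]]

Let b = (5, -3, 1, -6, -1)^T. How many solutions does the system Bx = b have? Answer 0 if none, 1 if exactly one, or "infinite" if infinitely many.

Row reduce the augmented matrix [B | b].
R2 ← R2 + (1/5)·R1: [0, -4, 29/5, -5, 9/5, -8/5, -2]
R4 ← R4 − (3/5)·R1: [0, 6, -27/5, 9, 3/5, -6/5, -9]
R5 ← R5 + (2/5)·R1: [0, 0, 3/5, -3, 3/5, 24/5, 1]
R3 ← R3 + (1/2)·R2: [0, 0, 29/10, 7/2, 29/10, -34/5, 0]
R4 ← R4 + (3/2)·R2: [0, 0, 33/10, 3/2, 33/10, -18/5, -12]
R4 ← R4 − (33/29)·R3: [0, 0, 0, -72/29, 0, 120/29, -12]
R5 ← R5 − (6/29)·R3: [0, 0, 0, -108/29, 0, 180/29, 1]
R5 ← R5 − (3/2)·R4: [0, 0, 0, 0, 0, 0, 19]
The echelon form has 5 nonzero rows; the last pivot sits in the augmented column, so rank(B) = 4 but rank([B|b]) = 5.
Since the ranks differ, the system is inconsistent.
It has no solutions.

0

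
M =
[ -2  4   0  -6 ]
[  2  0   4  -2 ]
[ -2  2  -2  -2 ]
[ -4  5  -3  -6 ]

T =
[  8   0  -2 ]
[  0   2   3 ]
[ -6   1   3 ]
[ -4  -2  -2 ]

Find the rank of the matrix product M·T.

First compute MT:
[[  8,  20,  28],
 [  0,   8,  12],
 [  4,   6,   8],
 [ 10,  19,  26]]
Now row reduce the product.
R3 ← R3 − (1/2)·R1: [0, -4, -6]
R4 ← R4 − (5/4)·R1: [0, -6, -9]
R3 ← R3 + (1/2)·R2: [0, 0, 0]
R4 ← R4 + (3/4)·R2: [0, 0, 0]
2 nonzero rows, so rank(MT) = 2.

2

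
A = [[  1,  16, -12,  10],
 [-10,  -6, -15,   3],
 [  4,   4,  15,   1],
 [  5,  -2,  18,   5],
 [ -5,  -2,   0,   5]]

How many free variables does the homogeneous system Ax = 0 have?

0

Row reduce to echelon form.
R2 ← R2 + (10)·R1: [0, 154, -135, 103]
R3 ← R3 − (4)·R1: [0, -60, 63, -39]
R4 ← R4 − (5)·R1: [0, -82, 78, -45]
R5 ← R5 + (5)·R1: [0, 78, -60, 55]
R3 ← R3 + (30/77)·R2: [0, 0, 801/77, 87/77]
R4 ← R4 + (41/77)·R2: [0, 0, 471/77, 758/77]
R5 ← R5 − (39/77)·R2: [0, 0, 645/77, 218/77]
R4 ← R4 − (157/267)·R3: [0, 0, 0, 817/89]
R5 ← R5 − (215/267)·R3: [0, 0, 0, 171/89]
R5 ← R5 − (9/43)·R4: [0, 0, 0, 0]
4 nonzero rows, so rank(A) = 4.
A has 4 columns; by rank–nullity, nullity = 4 − 4 = 0.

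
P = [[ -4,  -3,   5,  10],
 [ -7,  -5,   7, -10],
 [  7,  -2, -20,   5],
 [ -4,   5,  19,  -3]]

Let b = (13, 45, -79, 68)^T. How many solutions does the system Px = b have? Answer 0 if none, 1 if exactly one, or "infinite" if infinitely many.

Row reduce the augmented matrix [P | b].
R2 ← R2 − (7/4)·R1: [0, 1/4, -7/4, -55/2, 89/4]
R3 ← R3 + (7/4)·R1: [0, -29/4, -45/4, 45/2, -225/4]
R4 ← R4 − R1: [0, 8, 14, -13, 55]
R3 ← R3 + (29)·R2: [0, 0, -62, -775, 589]
R4 ← R4 − (32)·R2: [0, 0, 70, 867, -657]
R4 ← R4 + (35/31)·R3: [0, 0, 0, -8, 8]
The echelon form has 4 nonzero rows, and every pivot lies in the first 4 columns, so rank(P) = rank([P|b]) = 4.
The system is consistent.
rank = 4 = number of unknowns, so the solution is unique.

1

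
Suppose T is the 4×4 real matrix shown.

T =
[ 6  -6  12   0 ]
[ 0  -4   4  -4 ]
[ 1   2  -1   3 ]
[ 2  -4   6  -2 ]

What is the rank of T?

Row reduce to echelon form.
R3 ← R3 − (1/6)·R1: [0, 3, -3, 3]
R4 ← R4 − (1/3)·R1: [0, -2, 2, -2]
R3 ← R3 + (3/4)·R2: [0, 0, 0, 0]
R4 ← R4 − (1/2)·R2: [0, 0, 0, 0]
Echelon form has 2 nonzero rows, so rank(T) = 2.

2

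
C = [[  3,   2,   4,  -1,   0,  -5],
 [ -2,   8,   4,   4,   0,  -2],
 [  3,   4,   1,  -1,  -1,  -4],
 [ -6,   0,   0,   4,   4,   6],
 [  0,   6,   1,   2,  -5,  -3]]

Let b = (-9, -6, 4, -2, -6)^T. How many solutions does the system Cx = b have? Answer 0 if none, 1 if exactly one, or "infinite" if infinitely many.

Row reduce the augmented matrix [C | b].
R2 ← R2 + (2/3)·R1: [0, 28/3, 20/3, 10/3, 0, -16/3, -12]
R3 ← R3 − R1: [0, 2, -3, 0, -1, 1, 13]
R4 ← R4 + (2)·R1: [0, 4, 8, 2, 4, -4, -20]
R3 ← R3 − (3/14)·R2: [0, 0, -31/7, -5/7, -1, 15/7, 109/7]
R4 ← R4 − (3/7)·R2: [0, 0, 36/7, 4/7, 4, -12/7, -104/7]
R5 ← R5 − (9/14)·R2: [0, 0, -23/7, -1/7, -5, 3/7, 12/7]
R4 ← R4 + (36/31)·R3: [0, 0, 0, -8/31, 88/31, 24/31, 100/31]
R5 ← R5 − (23/31)·R3: [0, 0, 0, 12/31, -132/31, -36/31, -305/31]
R5 ← R5 + (3/2)·R4: [0, 0, 0, 0, 0, 0, -5]
The echelon form has 5 nonzero rows; the last pivot sits in the augmented column, so rank(C) = 4 but rank([C|b]) = 5.
Since the ranks differ, the system is inconsistent.
It has no solutions.

0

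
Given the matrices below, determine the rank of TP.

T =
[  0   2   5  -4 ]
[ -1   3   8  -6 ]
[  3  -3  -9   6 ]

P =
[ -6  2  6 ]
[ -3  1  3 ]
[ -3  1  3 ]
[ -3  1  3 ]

1

First compute TP:
[[ -9,   3,   9],
 [ -9,   3,   9],
 [  0,   0,   0]]
Now row reduce the product.
R2 ← R2 − R1: [0, 0, 0]
1 nonzero row, so rank(TP) = 1.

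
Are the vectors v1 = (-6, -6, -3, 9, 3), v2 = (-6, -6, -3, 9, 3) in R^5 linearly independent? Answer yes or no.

no

Form the matrix with these vectors as rows and row reduce.
R2 ← R2 − R1: [0, 0, 0, 0, 0]
1 nonzero row, so the 2 vectors span a space of dimension 1.
Since 1 < 2, the vectors are linearly dependent.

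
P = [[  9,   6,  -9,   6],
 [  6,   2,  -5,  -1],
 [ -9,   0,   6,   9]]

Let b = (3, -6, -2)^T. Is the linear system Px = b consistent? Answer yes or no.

no

Row reduce the augmented matrix [P | b].
R2 ← R2 − (2/3)·R1: [0, -2, 1, -5, -8]
R3 ← R3 + R1: [0, 6, -3, 15, 1]
R3 ← R3 + (3)·R2: [0, 0, 0, 0, -23]
The echelon form has 3 nonzero rows; the last pivot sits in the augmented column, so rank(P) = 2 but rank([P|b]) = 3.
Since the ranks differ, the system is inconsistent.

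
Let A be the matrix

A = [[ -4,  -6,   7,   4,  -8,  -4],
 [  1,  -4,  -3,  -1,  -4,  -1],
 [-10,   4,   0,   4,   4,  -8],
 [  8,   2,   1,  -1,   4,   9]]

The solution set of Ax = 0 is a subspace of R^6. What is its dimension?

Row reduce to echelon form.
R2 ← R2 + (1/4)·R1: [0, -11/2, -5/4, 0, -6, -2]
R3 ← R3 − (5/2)·R1: [0, 19, -35/2, -6, 24, 2]
R4 ← R4 + (2)·R1: [0, -10, 15, 7, -12, 1]
R3 ← R3 + (38/11)·R2: [0, 0, -240/11, -6, 36/11, -54/11]
R4 ← R4 − (20/11)·R2: [0, 0, 190/11, 7, -12/11, 51/11]
R4 ← R4 + (19/24)·R3: [0, 0, 0, 9/4, 3/2, 3/4]
4 nonzero rows, so rank(A) = 4.
A has 6 columns; by rank–nullity, nullity = 6 − 4 = 2.

2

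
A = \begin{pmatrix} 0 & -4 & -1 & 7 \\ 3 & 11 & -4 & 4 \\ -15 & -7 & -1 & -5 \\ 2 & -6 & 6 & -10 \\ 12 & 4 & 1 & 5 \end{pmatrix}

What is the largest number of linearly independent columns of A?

3

Row reduce to echelon form.
Swap R1 ↔ R2
R3 ← R3 + (5)·R1: [0, 48, -21, 15]
R4 ← R4 − (2/3)·R1: [0, -40/3, 26/3, -38/3]
R5 ← R5 − (4)·R1: [0, -40, 17, -11]
R3 ← R3 + (12)·R2: [0, 0, -33, 99]
R4 ← R4 − (10/3)·R2: [0, 0, 12, -36]
R5 ← R5 − (10)·R2: [0, 0, 27, -81]
R4 ← R4 + (4/11)·R3: [0, 0, 0, 0]
R5 ← R5 + (9/11)·R3: [0, 0, 0, 0]
Echelon form has 3 nonzero rows, so rank(A) = 3.
The rank gives the maximum number of linearly independent columns: 3.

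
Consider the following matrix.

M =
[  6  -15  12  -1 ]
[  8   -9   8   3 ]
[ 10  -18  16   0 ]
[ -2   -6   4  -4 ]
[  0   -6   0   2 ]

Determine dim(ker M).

Row reduce to echelon form.
R2 ← R2 − (4/3)·R1: [0, 11, -8, 13/3]
R3 ← R3 − (5/3)·R1: [0, 7, -4, 5/3]
R4 ← R4 + (1/3)·R1: [0, -11, 8, -13/3]
R3 ← R3 − (7/11)·R2: [0, 0, 12/11, -12/11]
R4 ← R4 + R2: [0, 0, 0, 0]
R5 ← R5 + (6/11)·R2: [0, 0, -48/11, 48/11]
R5 ← R5 + (4)·R3: [0, 0, 0, 0]
3 nonzero rows, so rank(M) = 3.
M has 4 columns; by rank–nullity, nullity = 4 − 3 = 1.

1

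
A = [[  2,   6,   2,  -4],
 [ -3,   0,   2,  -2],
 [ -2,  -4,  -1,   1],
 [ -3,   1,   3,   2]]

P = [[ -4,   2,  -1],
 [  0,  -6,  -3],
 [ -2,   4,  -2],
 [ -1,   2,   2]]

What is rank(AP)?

First compute AP:
[[ -8, -32, -32],
 [ 10,  -2,  -5],
 [  9,  18,  18],
 [  4,   4,  -2]]
Now row reduce the product.
R2 ← R2 + (5/4)·R1: [0, -42, -45]
R3 ← R3 + (9/8)·R1: [0, -18, -18]
R4 ← R4 + (1/2)·R1: [0, -12, -18]
R3 ← R3 − (3/7)·R2: [0, 0, 9/7]
R4 ← R4 − (2/7)·R2: [0, 0, -36/7]
R4 ← R4 + (4)·R3: [0, 0, 0]
3 nonzero rows, so rank(AP) = 3.

3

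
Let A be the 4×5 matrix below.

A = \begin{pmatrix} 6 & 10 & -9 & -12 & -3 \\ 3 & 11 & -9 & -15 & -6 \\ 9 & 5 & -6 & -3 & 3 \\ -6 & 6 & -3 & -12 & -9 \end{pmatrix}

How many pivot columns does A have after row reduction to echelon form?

2

Row reduce to echelon form.
R2 ← R2 − (1/2)·R1: [0, 6, -9/2, -9, -9/2]
R3 ← R3 − (3/2)·R1: [0, -10, 15/2, 15, 15/2]
R4 ← R4 + R1: [0, 16, -12, -24, -12]
R3 ← R3 + (5/3)·R2: [0, 0, 0, 0, 0]
R4 ← R4 − (8/3)·R2: [0, 0, 0, 0, 0]
Echelon form has 2 nonzero rows, so rank(A) = 2.
Each nonzero row contributes one pivot column: 2 pivot columns.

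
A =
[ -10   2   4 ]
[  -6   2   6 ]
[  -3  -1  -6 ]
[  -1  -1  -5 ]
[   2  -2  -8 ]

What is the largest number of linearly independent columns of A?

Row reduce to echelon form.
R2 ← R2 − (3/5)·R1: [0, 4/5, 18/5]
R3 ← R3 − (3/10)·R1: [0, -8/5, -36/5]
R4 ← R4 − (1/10)·R1: [0, -6/5, -27/5]
R5 ← R5 + (1/5)·R1: [0, -8/5, -36/5]
R3 ← R3 + (2)·R2: [0, 0, 0]
R4 ← R4 + (3/2)·R2: [0, 0, 0]
R5 ← R5 + (2)·R2: [0, 0, 0]
Echelon form has 2 nonzero rows, so rank(A) = 2.
The rank gives the maximum number of linearly independent columns: 2.

2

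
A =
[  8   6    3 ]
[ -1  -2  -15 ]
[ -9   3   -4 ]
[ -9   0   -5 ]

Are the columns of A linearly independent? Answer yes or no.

Row reduce A to echelon form.
R2 ← R2 + (1/8)·R1: [0, -5/4, -117/8]
R3 ← R3 + (9/8)·R1: [0, 39/4, -5/8]
R4 ← R4 + (9/8)·R1: [0, 27/4, -13/8]
R3 ← R3 + (39/5)·R2: [0, 0, -1147/10]
R4 ← R4 + (27/5)·R2: [0, 0, -403/5]
R4 ← R4 − (26/37)·R3: [0, 0, 0]
3 pivots among 3 columns.
Every column is a pivot column, so the columns are linearly independent.

yes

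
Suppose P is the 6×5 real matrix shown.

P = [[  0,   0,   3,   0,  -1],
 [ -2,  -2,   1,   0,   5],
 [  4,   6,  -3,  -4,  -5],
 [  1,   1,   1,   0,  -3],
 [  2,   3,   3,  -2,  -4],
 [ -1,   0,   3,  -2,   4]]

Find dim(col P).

Row reduce to echelon form.
Swap R1 ↔ R2
R3 ← R3 + (2)·R1: [0, 2, -1, -4, 5]
R4 ← R4 + (1/2)·R1: [0, 0, 3/2, 0, -1/2]
R5 ← R5 + R1: [0, 1, 4, -2, 1]
R6 ← R6 − (1/2)·R1: [0, 1, 5/2, -2, 3/2]
Swap R2 ↔ R3
R5 ← R5 − (1/2)·R2: [0, 0, 9/2, 0, -3/2]
R6 ← R6 − (1/2)·R2: [0, 0, 3, 0, -1]
R4 ← R4 − (1/2)·R3: [0, 0, 0, 0, 0]
R5 ← R5 − (3/2)·R3: [0, 0, 0, 0, 0]
R6 ← R6 − R3: [0, 0, 0, 0, 0]
Echelon form has 3 nonzero rows, so rank(P) = 3.
The column space has dimension equal to the rank: 3.

3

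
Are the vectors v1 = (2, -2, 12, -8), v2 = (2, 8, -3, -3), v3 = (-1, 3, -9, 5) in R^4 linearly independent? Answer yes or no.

Form the matrix with these vectors as rows and row reduce.
R2 ← R2 − R1: [0, 10, -15, 5]
R3 ← R3 + (1/2)·R1: [0, 2, -3, 1]
R3 ← R3 − (1/5)·R2: [0, 0, 0, 0]
2 nonzero rows, so the 3 vectors span a space of dimension 2.
Since 2 < 3, the vectors are linearly dependent.

no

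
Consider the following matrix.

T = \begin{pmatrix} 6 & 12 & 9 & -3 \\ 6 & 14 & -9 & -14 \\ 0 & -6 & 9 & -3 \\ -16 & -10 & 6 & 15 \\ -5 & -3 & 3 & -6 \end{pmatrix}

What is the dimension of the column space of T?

Row reduce to echelon form.
R2 ← R2 − R1: [0, 2, -18, -11]
R4 ← R4 + (8/3)·R1: [0, 22, 30, 7]
R5 ← R5 + (5/6)·R1: [0, 7, 21/2, -17/2]
R3 ← R3 + (3)·R2: [0, 0, -45, -36]
R4 ← R4 − (11)·R2: [0, 0, 228, 128]
R5 ← R5 − (7/2)·R2: [0, 0, 147/2, 30]
R4 ← R4 + (76/15)·R3: [0, 0, 0, -272/5]
R5 ← R5 + (49/30)·R3: [0, 0, 0, -144/5]
R5 ← R5 − (9/17)·R4: [0, 0, 0, 0]
Echelon form has 4 nonzero rows, so rank(T) = 4.
The column space has dimension equal to the rank: 4.

4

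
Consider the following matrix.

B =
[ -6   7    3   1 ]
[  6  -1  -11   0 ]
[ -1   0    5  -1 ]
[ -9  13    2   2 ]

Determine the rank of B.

Row reduce to echelon form.
R2 ← R2 + R1: [0, 6, -8, 1]
R3 ← R3 − (1/6)·R1: [0, -7/6, 9/2, -7/6]
R4 ← R4 − (3/2)·R1: [0, 5/2, -5/2, 1/2]
R3 ← R3 + (7/36)·R2: [0, 0, 53/18, -35/36]
R4 ← R4 − (5/12)·R2: [0, 0, 5/6, 1/12]
R4 ← R4 − (15/53)·R3: [0, 0, 0, 19/53]
Echelon form has 4 nonzero rows, so rank(B) = 4.

4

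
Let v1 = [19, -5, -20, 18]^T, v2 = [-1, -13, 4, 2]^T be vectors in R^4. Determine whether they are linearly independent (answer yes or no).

yes

Form the matrix with these vectors as rows and row reduce.
R2 ← R2 + (1/19)·R1: [0, -252/19, 56/19, 56/19]
2 nonzero rows, so the 2 vectors span a space of dimension 2.
Since 2 = 2, the vectors are linearly independent.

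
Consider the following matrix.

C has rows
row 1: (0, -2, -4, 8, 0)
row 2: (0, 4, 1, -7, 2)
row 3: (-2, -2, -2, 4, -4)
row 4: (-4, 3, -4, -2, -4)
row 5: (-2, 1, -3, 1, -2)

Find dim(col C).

Row reduce to echelon form.
Swap R1 ↔ R3
R4 ← R4 − (2)·R1: [0, 7, 0, -10, 4]
R5 ← R5 − R1: [0, 3, -1, -3, 2]
R3 ← R3 + (1/2)·R2: [0, 0, -7/2, 9/2, 1]
R4 ← R4 − (7/4)·R2: [0, 0, -7/4, 9/4, 1/2]
R5 ← R5 − (3/4)·R2: [0, 0, -7/4, 9/4, 1/2]
R4 ← R4 − (1/2)·R3: [0, 0, 0, 0, 0]
R5 ← R5 − (1/2)·R3: [0, 0, 0, 0, 0]
Echelon form has 3 nonzero rows, so rank(C) = 3.
The column space has dimension equal to the rank: 3.

3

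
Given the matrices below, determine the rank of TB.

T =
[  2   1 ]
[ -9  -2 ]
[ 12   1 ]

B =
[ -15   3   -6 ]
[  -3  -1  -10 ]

2

First compute TB:
[[-33,   5, -22],
 [141, -25,  74],
 [-183,  35, -82]]
Now row reduce the product.
R2 ← R2 + (47/11)·R1: [0, -40/11, -20]
R3 ← R3 − (61/11)·R1: [0, 80/11, 40]
R3 ← R3 + (2)·R2: [0, 0, 0]
2 nonzero rows, so rank(TB) = 2.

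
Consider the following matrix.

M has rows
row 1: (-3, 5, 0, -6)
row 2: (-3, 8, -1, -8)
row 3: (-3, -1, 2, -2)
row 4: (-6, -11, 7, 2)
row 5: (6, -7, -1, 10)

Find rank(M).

Row reduce to echelon form.
R2 ← R2 − R1: [0, 3, -1, -2]
R3 ← R3 − R1: [0, -6, 2, 4]
R4 ← R4 − (2)·R1: [0, -21, 7, 14]
R5 ← R5 + (2)·R1: [0, 3, -1, -2]
R3 ← R3 + (2)·R2: [0, 0, 0, 0]
R4 ← R4 + (7)·R2: [0, 0, 0, 0]
R5 ← R5 − R2: [0, 0, 0, 0]
Echelon form has 2 nonzero rows, so rank(M) = 2.

2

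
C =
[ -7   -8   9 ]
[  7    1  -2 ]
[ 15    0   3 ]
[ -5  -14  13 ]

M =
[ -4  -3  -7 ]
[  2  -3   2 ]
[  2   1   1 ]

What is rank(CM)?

3

First compute CM:
[[ 30,  54,  42],
 [-30, -26, -49],
 [-54, -42, -102],
 [ 18,  70,  20]]
Now row reduce the product.
R2 ← R2 + R1: [0, 28, -7]
R3 ← R3 + (9/5)·R1: [0, 276/5, -132/5]
R4 ← R4 − (3/5)·R1: [0, 188/5, -26/5]
R3 ← R3 − (69/35)·R2: [0, 0, -63/5]
R4 ← R4 − (47/35)·R2: [0, 0, 21/5]
R4 ← R4 + (1/3)·R3: [0, 0, 0]
3 nonzero rows, so rank(CM) = 3.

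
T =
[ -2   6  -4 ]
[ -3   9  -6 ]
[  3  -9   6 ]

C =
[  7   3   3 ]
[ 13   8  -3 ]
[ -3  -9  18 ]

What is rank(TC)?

First compute TC:
[[ 76,  78, -96],
 [114, 117, -144],
 [-114, -117, 144]]
Now row reduce the product.
R2 ← R2 − (3/2)·R1: [0, 0, 0]
R3 ← R3 + (3/2)·R1: [0, 0, 0]
1 nonzero row, so rank(TC) = 1.

1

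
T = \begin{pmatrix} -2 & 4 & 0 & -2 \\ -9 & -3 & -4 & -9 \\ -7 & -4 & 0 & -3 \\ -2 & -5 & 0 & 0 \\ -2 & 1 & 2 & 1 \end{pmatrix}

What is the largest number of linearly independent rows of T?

Row reduce to echelon form.
R2 ← R2 − (9/2)·R1: [0, -21, -4, 0]
R3 ← R3 − (7/2)·R1: [0, -18, 0, 4]
R4 ← R4 − R1: [0, -9, 0, 2]
R5 ← R5 − R1: [0, -3, 2, 3]
R3 ← R3 − (6/7)·R2: [0, 0, 24/7, 4]
R4 ← R4 − (3/7)·R2: [0, 0, 12/7, 2]
R5 ← R5 − (1/7)·R2: [0, 0, 18/7, 3]
R4 ← R4 − (1/2)·R3: [0, 0, 0, 0]
R5 ← R5 − (3/4)·R3: [0, 0, 0, 0]
Echelon form has 3 nonzero rows, so rank(T) = 3.
The rank gives the maximum number of linearly independent rows: 3.

3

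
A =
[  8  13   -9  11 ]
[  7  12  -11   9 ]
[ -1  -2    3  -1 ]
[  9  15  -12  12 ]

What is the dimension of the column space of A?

Row reduce to echelon form.
R2 ← R2 − (7/8)·R1: [0, 5/8, -25/8, -5/8]
R3 ← R3 + (1/8)·R1: [0, -3/8, 15/8, 3/8]
R4 ← R4 − (9/8)·R1: [0, 3/8, -15/8, -3/8]
R3 ← R3 + (3/5)·R2: [0, 0, 0, 0]
R4 ← R4 − (3/5)·R2: [0, 0, 0, 0]
Echelon form has 2 nonzero rows, so rank(A) = 2.
The column space has dimension equal to the rank: 2.

2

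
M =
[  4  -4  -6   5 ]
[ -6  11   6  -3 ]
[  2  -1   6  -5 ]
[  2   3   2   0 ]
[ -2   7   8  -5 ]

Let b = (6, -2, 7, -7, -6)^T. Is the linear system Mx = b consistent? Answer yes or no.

Row reduce the augmented matrix [M | b].
R2 ← R2 + (3/2)·R1: [0, 5, -3, 9/2, 7]
R3 ← R3 − (1/2)·R1: [0, 1, 9, -15/2, 4]
R4 ← R4 − (1/2)·R1: [0, 5, 5, -5/2, -10]
R5 ← R5 + (1/2)·R1: [0, 5, 5, -5/2, -3]
R3 ← R3 − (1/5)·R2: [0, 0, 48/5, -42/5, 13/5]
R4 ← R4 − R2: [0, 0, 8, -7, -17]
R5 ← R5 − R2: [0, 0, 8, -7, -10]
R4 ← R4 − (5/6)·R3: [0, 0, 0, 0, -115/6]
R5 ← R5 − (5/6)·R3: [0, 0, 0, 0, -73/6]
R5 ← R5 − (73/115)·R4: [0, 0, 0, 0, 0]
The echelon form has 4 nonzero rows; the last pivot sits in the augmented column, so rank(M) = 3 but rank([M|b]) = 4.
Since the ranks differ, the system is inconsistent.

no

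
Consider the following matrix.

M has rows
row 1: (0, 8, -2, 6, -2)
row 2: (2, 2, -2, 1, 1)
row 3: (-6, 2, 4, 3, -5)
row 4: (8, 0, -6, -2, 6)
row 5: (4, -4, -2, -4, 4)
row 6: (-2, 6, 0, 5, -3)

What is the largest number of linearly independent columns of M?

Row reduce to echelon form.
Swap R1 ↔ R2
R3 ← R3 + (3)·R1: [0, 8, -2, 6, -2]
R4 ← R4 − (4)·R1: [0, -8, 2, -6, 2]
R5 ← R5 − (2)·R1: [0, -8, 2, -6, 2]
R6 ← R6 + R1: [0, 8, -2, 6, -2]
R3 ← R3 − R2: [0, 0, 0, 0, 0]
R4 ← R4 + R2: [0, 0, 0, 0, 0]
R5 ← R5 + R2: [0, 0, 0, 0, 0]
R6 ← R6 − R2: [0, 0, 0, 0, 0]
Echelon form has 2 nonzero rows, so rank(M) = 2.
The rank gives the maximum number of linearly independent columns: 2.

2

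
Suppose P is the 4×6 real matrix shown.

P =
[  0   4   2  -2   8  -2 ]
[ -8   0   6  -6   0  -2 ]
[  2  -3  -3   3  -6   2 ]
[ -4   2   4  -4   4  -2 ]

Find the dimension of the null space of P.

4

Row reduce to echelon form.
Swap R1 ↔ R2
R3 ← R3 + (1/4)·R1: [0, -3, -3/2, 3/2, -6, 3/2]
R4 ← R4 − (1/2)·R1: [0, 2, 1, -1, 4, -1]
R3 ← R3 + (3/4)·R2: [0, 0, 0, 0, 0, 0]
R4 ← R4 − (1/2)·R2: [0, 0, 0, 0, 0, 0]
2 nonzero rows, so rank(P) = 2.
P has 6 columns; by rank–nullity, nullity = 6 − 2 = 4.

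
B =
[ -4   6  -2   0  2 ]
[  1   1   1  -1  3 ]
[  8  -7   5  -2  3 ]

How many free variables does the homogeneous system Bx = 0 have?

Row reduce to echelon form.
R2 ← R2 + (1/4)·R1: [0, 5/2, 1/2, -1, 7/2]
R3 ← R3 + (2)·R1: [0, 5, 1, -2, 7]
R3 ← R3 − (2)·R2: [0, 0, 0, 0, 0]
2 nonzero rows, so rank(B) = 2.
B has 5 columns; by rank–nullity, nullity = 5 − 2 = 3.

3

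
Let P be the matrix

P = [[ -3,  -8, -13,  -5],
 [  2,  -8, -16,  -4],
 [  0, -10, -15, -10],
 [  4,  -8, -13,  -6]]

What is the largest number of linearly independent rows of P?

Row reduce to echelon form.
R2 ← R2 + (2/3)·R1: [0, -40/3, -74/3, -22/3]
R4 ← R4 + (4/3)·R1: [0, -56/3, -91/3, -38/3]
R3 ← R3 − (3/4)·R2: [0, 0, 7/2, -9/2]
R4 ← R4 − (7/5)·R2: [0, 0, 21/5, -12/5]
R4 ← R4 − (6/5)·R3: [0, 0, 0, 3]
Echelon form has 4 nonzero rows, so rank(P) = 4.
The rank gives the maximum number of linearly independent rows: 4.

4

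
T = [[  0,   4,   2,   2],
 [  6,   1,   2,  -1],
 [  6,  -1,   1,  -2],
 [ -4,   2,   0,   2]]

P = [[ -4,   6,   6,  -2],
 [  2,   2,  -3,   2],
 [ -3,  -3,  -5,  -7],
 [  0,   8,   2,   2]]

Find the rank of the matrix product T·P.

2

First compute TP:
[[  2,  18, -18,  -2],
 [-28,  24,  21, -26],
 [-29,  15,  30, -25],
 [ 20,  -4, -26,  16]]
Now row reduce the product.
R2 ← R2 + (14)·R1: [0, 276, -231, -54]
R3 ← R3 + (29/2)·R1: [0, 276, -231, -54]
R4 ← R4 − (10)·R1: [0, -184, 154, 36]
R3 ← R3 − R2: [0, 0, 0, 0]
R4 ← R4 + (2/3)·R2: [0, 0, 0, 0]
2 nonzero rows, so rank(TP) = 2.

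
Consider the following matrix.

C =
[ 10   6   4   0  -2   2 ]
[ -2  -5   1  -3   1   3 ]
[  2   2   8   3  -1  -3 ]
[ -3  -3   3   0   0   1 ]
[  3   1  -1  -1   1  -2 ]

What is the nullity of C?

Row reduce to echelon form.
R2 ← R2 + (1/5)·R1: [0, -19/5, 9/5, -3, 3/5, 17/5]
R3 ← R3 − (1/5)·R1: [0, 4/5, 36/5, 3, -3/5, -17/5]
R4 ← R4 + (3/10)·R1: [0, -6/5, 21/5, 0, -3/5, 8/5]
R5 ← R5 − (3/10)·R1: [0, -4/5, -11/5, -1, 8/5, -13/5]
R3 ← R3 + (4/19)·R2: [0, 0, 144/19, 45/19, -9/19, -51/19]
R4 ← R4 − (6/19)·R2: [0, 0, 69/19, 18/19, -15/19, 10/19]
R5 ← R5 − (4/19)·R2: [0, 0, -49/19, -7/19, 28/19, -63/19]
R4 ← R4 − (23/48)·R3: [0, 0, 0, -3/16, -9/16, 29/16]
R5 ← R5 + (49/144)·R3: [0, 0, 0, 7/16, 21/16, -203/48]
R5 ← R5 + (7/3)·R4: [0, 0, 0, 0, 0, 0]
4 nonzero rows, so rank(C) = 4.
C has 6 columns; by rank–nullity, nullity = 6 − 4 = 2.

2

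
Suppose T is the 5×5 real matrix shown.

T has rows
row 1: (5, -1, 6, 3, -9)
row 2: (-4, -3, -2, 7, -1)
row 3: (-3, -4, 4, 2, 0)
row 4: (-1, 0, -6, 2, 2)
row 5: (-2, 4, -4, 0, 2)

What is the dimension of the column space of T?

Row reduce to echelon form.
R2 ← R2 + (4/5)·R1: [0, -19/5, 14/5, 47/5, -41/5]
R3 ← R3 + (3/5)·R1: [0, -23/5, 38/5, 19/5, -27/5]
R4 ← R4 + (1/5)·R1: [0, -1/5, -24/5, 13/5, 1/5]
R5 ← R5 + (2/5)·R1: [0, 18/5, -8/5, 6/5, -8/5]
R3 ← R3 − (23/19)·R2: [0, 0, 80/19, -144/19, 86/19]
R4 ← R4 − (1/19)·R2: [0, 0, -94/19, 40/19, 12/19]
R5 ← R5 + (18/19)·R2: [0, 0, 20/19, 192/19, -178/19]
R4 ← R4 + (47/40)·R3: [0, 0, 0, -34/5, 119/20]
R5 ← R5 − (1/4)·R3: [0, 0, 0, 12, -21/2]
R5 ← R5 + (30/17)·R4: [0, 0, 0, 0, 0]
Echelon form has 4 nonzero rows, so rank(T) = 4.
The column space has dimension equal to the rank: 4.

4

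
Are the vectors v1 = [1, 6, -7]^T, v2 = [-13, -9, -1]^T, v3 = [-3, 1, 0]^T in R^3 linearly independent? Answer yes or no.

yes

Form the matrix with these vectors as rows and row reduce.
R2 ← R2 + (13)·R1: [0, 69, -92]
R3 ← R3 + (3)·R1: [0, 19, -21]
R3 ← R3 − (19/69)·R2: [0, 0, 13/3]
3 nonzero rows, so the 3 vectors span a space of dimension 3.
Since 3 = 3, the vectors are linearly independent.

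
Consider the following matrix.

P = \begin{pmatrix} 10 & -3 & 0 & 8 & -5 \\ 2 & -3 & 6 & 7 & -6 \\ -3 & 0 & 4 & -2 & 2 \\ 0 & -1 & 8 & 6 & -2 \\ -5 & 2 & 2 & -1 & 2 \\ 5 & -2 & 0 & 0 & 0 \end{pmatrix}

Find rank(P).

Row reduce to echelon form.
R2 ← R2 − (1/5)·R1: [0, -12/5, 6, 27/5, -5]
R3 ← R3 + (3/10)·R1: [0, -9/10, 4, 2/5, 1/2]
R5 ← R5 + (1/2)·R1: [0, 1/2, 2, 3, -1/2]
R6 ← R6 − (1/2)·R1: [0, -1/2, 0, -4, 5/2]
R3 ← R3 − (3/8)·R2: [0, 0, 7/4, -13/8, 19/8]
R4 ← R4 − (5/12)·R2: [0, 0, 11/2, 15/4, 1/12]
R5 ← R5 + (5/24)·R2: [0, 0, 13/4, 33/8, -37/24]
R6 ← R6 − (5/24)·R2: [0, 0, -5/4, -41/8, 85/24]
R4 ← R4 − (22/7)·R3: [0, 0, 0, 62/7, -155/21]
R5 ← R5 − (13/7)·R3: [0, 0, 0, 50/7, -125/21]
R6 ← R6 + (5/7)·R3: [0, 0, 0, -44/7, 110/21]
R5 ← R5 − (25/31)·R4: [0, 0, 0, 0, 0]
R6 ← R6 + (22/31)·R4: [0, 0, 0, 0, 0]
Echelon form has 4 nonzero rows, so rank(P) = 4.

4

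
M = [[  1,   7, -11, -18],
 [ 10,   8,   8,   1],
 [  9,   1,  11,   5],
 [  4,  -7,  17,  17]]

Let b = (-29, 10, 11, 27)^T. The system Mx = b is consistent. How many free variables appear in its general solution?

0

Row reduce the augmented matrix [M | b].
R2 ← R2 − (10)·R1: [0, -62, 118, 181, 300]
R3 ← R3 − (9)·R1: [0, -62, 110, 167, 272]
R4 ← R4 − (4)·R1: [0, -35, 61, 89, 143]
R3 ← R3 − R2: [0, 0, -8, -14, -28]
R4 ← R4 − (35/62)·R2: [0, 0, -174/31, -817/62, -817/31]
R4 ← R4 − (87/124)·R3: [0, 0, 0, -104/31, -208/31]
The echelon form has 4 nonzero rows, and every pivot lies in the first 4 columns, so rank(M) = rank([M|b]) = 4.
The system is consistent.
Free variables = (unknowns) − (rank) = 4 − 4 = 0.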